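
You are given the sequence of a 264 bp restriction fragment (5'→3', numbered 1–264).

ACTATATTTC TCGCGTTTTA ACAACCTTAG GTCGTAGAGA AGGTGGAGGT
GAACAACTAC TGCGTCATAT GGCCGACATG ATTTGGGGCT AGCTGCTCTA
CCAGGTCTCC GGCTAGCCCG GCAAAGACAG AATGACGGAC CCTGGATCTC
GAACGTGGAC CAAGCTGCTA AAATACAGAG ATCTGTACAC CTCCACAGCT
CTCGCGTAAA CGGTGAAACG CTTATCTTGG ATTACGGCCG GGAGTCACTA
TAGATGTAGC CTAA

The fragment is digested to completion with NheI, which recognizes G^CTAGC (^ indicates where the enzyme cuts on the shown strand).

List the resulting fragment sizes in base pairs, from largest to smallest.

152, 88, 24 bp

NheI sites (GCTAGC) start at positions 88, 112.
NheI cuts after the first base of each site, so after positions 88, 112.
Linear molecule, 2 cuts → 3 fragments:
  1–88 → 88 bp
  89–112 → 24 bp
  113–264 → 152 bp
Sorted largest to smallest: 152, 88, 24 bp.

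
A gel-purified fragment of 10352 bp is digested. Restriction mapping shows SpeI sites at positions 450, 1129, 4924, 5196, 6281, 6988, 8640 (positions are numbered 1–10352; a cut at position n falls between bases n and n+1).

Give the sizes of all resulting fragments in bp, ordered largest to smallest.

3795, 1712, 1652, 1085, 707, 679, 450, 272 bp

Linear molecule, 7 cuts → 8 fragments:
  450 − 0 = 450 bp
  1129 − 450 = 679 bp
  4924 − 1129 = 3795 bp
  5196 − 4924 = 272 bp
  6281 − 5196 = 1085 bp
  6988 − 6281 = 707 bp
  8640 − 6988 = 1652 bp
  10352 − 8640 = 1712 bp
Sorted largest to smallest: 3795, 1712, 1652, 1085, 707, 679, 450, 272 bp.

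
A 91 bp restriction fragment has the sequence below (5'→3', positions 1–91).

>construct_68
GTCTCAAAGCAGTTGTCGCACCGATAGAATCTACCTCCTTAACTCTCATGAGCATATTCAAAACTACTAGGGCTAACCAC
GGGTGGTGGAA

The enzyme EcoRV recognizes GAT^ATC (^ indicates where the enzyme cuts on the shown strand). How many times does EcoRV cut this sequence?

No occurrence of GATATC is present in the sequence.
EcoRV does not cut: 0 sites.

0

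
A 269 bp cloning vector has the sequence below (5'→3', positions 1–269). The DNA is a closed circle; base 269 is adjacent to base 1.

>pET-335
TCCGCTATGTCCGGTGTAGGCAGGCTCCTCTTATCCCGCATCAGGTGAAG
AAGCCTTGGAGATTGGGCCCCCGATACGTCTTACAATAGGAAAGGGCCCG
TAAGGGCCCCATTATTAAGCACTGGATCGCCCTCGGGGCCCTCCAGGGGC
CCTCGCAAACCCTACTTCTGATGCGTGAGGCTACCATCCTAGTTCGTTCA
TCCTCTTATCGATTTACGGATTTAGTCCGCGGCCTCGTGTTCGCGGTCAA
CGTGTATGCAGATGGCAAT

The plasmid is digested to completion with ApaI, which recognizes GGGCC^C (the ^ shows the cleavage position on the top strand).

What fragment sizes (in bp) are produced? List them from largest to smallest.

187, 32, 29, 11, 10 bp

ApaI sites (GGGCCC) start at positions 65, 94, 104, 136, 147.
ApaI cuts after base 5 of each site (before the last base), so after positions 69, 98, 108, 140, 151.
Circular molecule, 5 cuts → 5 fragments:
  70–98 → 29 bp
  99–108 → 10 bp
  109–140 → 32 bp
  141–151 → 11 bp
  152–269 then 1–69 → 118 + 69 = 187 bp
Sorted largest to smallest: 187, 32, 29, 11, 10 bp.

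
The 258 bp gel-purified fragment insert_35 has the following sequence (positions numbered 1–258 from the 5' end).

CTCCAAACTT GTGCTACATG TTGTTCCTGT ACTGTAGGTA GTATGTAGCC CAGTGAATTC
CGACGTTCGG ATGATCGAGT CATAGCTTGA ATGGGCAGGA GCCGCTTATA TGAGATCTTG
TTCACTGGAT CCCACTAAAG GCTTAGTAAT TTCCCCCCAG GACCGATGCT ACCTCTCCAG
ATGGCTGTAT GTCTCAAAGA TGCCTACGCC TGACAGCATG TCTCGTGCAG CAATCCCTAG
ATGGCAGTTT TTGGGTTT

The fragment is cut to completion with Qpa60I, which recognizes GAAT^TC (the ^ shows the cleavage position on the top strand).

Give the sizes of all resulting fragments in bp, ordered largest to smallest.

200, 58 bp

The Qpa60I site (GAATTC) starts at position 55.
Qpa60I cuts after base 4 of each site, so after position 58.
Linear molecule, 1 cut → 2 fragments:
  1–58 → 58 bp
  59–258 → 200 bp
Sorted largest to smallest: 200, 58 bp.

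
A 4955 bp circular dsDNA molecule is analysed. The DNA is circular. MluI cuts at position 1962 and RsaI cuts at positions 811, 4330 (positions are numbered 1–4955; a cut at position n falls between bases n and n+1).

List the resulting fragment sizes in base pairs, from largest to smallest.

Combined cut positions (sorted): 811, 1962, 4330.
Circular molecule, 3 cuts → 3 fragments:
  1962 − 811 = 1151 bp
  4330 − 1962 = 2368 bp
  wrap: 4955 − 4330 + 811 = 1436 bp
Sorted largest to smallest: 2368, 1436, 1151 bp.

2368, 1436, 1151 bp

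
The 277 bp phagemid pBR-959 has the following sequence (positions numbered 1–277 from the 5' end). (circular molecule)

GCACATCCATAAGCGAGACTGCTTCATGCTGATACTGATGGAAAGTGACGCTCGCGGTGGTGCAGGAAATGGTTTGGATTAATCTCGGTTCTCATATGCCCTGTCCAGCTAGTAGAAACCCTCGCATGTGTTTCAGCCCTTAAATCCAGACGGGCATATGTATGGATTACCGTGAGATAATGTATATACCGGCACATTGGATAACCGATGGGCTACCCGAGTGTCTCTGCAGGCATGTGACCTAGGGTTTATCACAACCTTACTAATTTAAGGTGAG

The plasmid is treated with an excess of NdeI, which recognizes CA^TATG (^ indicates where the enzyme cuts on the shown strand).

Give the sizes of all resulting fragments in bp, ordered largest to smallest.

NdeI sites (CATATG) start at positions 93, 155.
NdeI cuts after base 2 of each site, so after positions 94, 156.
Circular molecule, 2 cuts → 2 fragments:
  95–156 → 62 bp
  157–277 then 1–94 → 121 + 94 = 215 bp
Sorted largest to smallest: 215, 62 bp.

215, 62 bp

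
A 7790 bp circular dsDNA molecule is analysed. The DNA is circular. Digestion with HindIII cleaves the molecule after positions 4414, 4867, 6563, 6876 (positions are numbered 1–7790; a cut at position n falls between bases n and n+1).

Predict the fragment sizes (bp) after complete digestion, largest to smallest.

5328, 1696, 453, 313 bp

Circular molecule, 4 cuts → 4 fragments:
  4867 − 4414 = 453 bp
  6563 − 4867 = 1696 bp
  6876 − 6563 = 313 bp
  wrap: 7790 − 6876 + 4414 = 5328 bp
Sorted largest to smallest: 5328, 1696, 453, 313 bp.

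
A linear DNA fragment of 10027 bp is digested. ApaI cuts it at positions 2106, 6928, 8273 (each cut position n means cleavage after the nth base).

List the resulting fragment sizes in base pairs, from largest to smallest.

4822, 2106, 1754, 1345 bp

Linear molecule, 3 cuts → 4 fragments:
  2106 − 0 = 2106 bp
  6928 − 2106 = 4822 bp
  8273 − 6928 = 1345 bp
  10027 − 8273 = 1754 bp
Sorted largest to smallest: 4822, 2106, 1754, 1345 bp.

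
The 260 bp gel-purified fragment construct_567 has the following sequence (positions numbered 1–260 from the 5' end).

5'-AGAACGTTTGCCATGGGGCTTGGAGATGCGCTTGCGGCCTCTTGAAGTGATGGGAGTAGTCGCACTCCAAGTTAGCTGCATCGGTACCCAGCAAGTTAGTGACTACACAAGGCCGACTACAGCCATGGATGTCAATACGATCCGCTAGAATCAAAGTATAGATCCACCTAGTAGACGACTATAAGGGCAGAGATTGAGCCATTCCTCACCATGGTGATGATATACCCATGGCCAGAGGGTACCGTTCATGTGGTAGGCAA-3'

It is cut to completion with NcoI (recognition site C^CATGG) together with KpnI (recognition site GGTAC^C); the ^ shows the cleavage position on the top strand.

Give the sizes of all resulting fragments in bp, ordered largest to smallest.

86, 76, 36, 18, 17, 16, 11 bp

NcoI sites (CCATGG) start at positions 11, 123, 209, 226.
NcoI cuts after the first base of each site, so after positions 11, 123, 209, 226.
KpnI sites (GGTACC) start at positions 83, 238.
KpnI cuts after base 5 of each site (before the last base), so after positions 87, 242.
Combined cut positions: 11, 87, 123, 209, 226, 242.
Linear molecule, 6 cuts → 7 fragments:
  1–11 → 11 bp
  12–87 → 76 bp
  88–123 → 36 bp
  124–209 → 86 bp
  210–226 → 17 bp
  227–242 → 16 bp
  243–260 → 18 bp
Sorted largest to smallest: 86, 76, 36, 18, 17, 16, 11 bp.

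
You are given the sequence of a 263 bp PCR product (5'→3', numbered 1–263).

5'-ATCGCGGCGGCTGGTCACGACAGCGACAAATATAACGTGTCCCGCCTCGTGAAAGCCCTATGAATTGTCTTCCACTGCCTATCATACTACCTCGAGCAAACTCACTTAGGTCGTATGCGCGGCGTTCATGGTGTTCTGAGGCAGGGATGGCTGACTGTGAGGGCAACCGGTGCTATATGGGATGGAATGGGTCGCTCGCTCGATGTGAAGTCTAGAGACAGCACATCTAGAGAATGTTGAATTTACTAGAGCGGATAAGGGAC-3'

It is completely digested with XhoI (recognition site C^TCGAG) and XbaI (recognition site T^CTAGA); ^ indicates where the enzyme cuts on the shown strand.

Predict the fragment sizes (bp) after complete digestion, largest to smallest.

The XhoI site (CTCGAG) starts at position 91.
XhoI cuts after the first base of each site, so after position 91.
XbaI sites (TCTAGA) start at positions 211, 226.
XbaI cuts after the first base of each site, so after positions 211, 226.
Combined cut positions: 91, 211, 226.
Linear molecule, 3 cuts → 4 fragments:
  1–91 → 91 bp
  92–211 → 120 bp
  212–226 → 15 bp
  227–263 → 37 bp
Sorted largest to smallest: 120, 91, 37, 15 bp.

120, 91, 37, 15 bp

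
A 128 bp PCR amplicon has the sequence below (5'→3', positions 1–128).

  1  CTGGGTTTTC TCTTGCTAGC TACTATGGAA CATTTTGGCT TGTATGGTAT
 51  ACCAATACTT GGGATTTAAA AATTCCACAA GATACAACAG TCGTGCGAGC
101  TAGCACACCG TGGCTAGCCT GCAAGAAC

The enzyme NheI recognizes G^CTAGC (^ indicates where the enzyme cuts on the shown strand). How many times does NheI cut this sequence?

GCTAGC occurs starting at positions 15, 99, 113.
NheI cuts at 3 sites.

3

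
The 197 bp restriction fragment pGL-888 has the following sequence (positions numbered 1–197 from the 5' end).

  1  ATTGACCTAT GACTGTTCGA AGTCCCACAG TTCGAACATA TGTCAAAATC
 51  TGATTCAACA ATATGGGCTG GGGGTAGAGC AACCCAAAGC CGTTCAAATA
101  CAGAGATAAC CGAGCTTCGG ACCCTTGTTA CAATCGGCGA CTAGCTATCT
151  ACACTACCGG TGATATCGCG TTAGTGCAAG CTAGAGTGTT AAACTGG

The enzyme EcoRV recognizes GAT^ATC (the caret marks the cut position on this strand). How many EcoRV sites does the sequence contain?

GATATC occurs starting at position 162.
EcoRV cuts at 1 site.

1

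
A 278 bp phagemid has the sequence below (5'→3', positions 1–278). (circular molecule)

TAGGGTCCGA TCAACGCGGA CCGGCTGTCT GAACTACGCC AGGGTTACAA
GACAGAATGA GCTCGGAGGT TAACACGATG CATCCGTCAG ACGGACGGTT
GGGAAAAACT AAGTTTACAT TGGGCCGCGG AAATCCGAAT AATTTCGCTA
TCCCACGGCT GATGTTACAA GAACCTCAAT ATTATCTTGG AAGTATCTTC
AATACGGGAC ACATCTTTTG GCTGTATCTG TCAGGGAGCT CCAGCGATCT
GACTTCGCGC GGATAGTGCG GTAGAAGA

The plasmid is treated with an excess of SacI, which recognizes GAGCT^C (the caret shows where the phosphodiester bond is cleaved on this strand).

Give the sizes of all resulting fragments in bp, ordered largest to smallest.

SacI sites (GAGCTC) start at positions 59, 236.
SacI cuts after base 5 of each site (before the last base), so after positions 63, 240.
Circular molecule, 2 cuts → 2 fragments:
  64–240 → 177 bp
  241–278 then 1–63 → 38 + 63 = 101 bp
Sorted largest to smallest: 177, 101 bp.

177, 101 bp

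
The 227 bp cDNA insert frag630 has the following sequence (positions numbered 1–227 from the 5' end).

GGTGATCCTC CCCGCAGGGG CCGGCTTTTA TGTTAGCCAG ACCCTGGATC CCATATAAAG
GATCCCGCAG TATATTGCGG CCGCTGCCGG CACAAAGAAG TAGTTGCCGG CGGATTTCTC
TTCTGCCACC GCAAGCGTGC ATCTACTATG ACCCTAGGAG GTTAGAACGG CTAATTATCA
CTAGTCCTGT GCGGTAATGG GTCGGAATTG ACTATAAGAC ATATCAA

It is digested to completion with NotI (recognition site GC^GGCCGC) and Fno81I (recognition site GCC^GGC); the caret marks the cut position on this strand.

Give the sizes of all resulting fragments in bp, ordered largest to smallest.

119, 56, 22, 20, 10 bp

The NotI site (GCGGCCGC) starts at position 77.
NotI cuts after base 2 of each site, so after position 78.
Fno81I sites (GCCGGC) start at positions 20, 86, 106.
Fno81I cuts after base 3 of each site, so after positions 22, 88, 108.
Combined cut positions: 22, 78, 88, 108.
Linear molecule, 4 cuts → 5 fragments:
  1–22 → 22 bp
  23–78 → 56 bp
  79–88 → 10 bp
  89–108 → 20 bp
  109–227 → 119 bp
Sorted largest to smallest: 119, 56, 22, 20, 10 bp.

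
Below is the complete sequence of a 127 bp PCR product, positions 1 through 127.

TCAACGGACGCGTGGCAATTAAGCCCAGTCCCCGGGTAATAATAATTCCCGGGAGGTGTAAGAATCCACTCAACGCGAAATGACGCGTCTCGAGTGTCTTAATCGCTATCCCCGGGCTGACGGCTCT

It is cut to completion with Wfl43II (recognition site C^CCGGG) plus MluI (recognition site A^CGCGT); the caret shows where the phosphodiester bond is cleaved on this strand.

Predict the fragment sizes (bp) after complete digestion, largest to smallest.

Wfl43II sites (CCCGGG) start at positions 31, 48, 111.
Wfl43II cuts after the first base of each site, so after positions 31, 48, 111.
MluI sites (ACGCGT) start at positions 8, 83.
MluI cuts after the first base of each site, so after positions 8, 83.
Combined cut positions: 8, 31, 48, 83, 111.
Linear molecule, 5 cuts → 6 fragments:
  1–8 → 8 bp
  9–31 → 23 bp
  32–48 → 17 bp
  49–83 → 35 bp
  84–111 → 28 bp
  112–127 → 16 bp
Sorted largest to smallest: 35, 28, 23, 17, 16, 8 bp.

35, 28, 23, 17, 16, 8 bp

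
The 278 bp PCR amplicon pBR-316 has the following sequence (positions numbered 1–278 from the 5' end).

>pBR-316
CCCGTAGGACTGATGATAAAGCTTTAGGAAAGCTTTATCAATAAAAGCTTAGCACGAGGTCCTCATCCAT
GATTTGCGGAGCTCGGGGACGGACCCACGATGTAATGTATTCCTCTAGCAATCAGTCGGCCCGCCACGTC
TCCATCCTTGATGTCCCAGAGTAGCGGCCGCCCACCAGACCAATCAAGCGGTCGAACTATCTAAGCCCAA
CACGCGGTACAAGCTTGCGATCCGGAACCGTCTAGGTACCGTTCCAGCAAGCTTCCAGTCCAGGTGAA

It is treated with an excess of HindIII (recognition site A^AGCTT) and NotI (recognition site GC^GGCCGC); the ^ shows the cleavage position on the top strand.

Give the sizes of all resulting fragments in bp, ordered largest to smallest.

HindIII sites (AAGCTT) start at positions 19, 30, 45, 221, 259.
HindIII cuts after the first base of each site, so after positions 19, 30, 45, 221, 259.
The NotI site (GCGGCCGC) starts at position 164.
NotI cuts after base 2 of each site, so after position 165.
Combined cut positions: 19, 30, 45, 165, 221, 259.
Linear molecule, 6 cuts → 7 fragments:
  1–19 → 19 bp
  20–30 → 11 bp
  31–45 → 15 bp
  46–165 → 120 bp
  166–221 → 56 bp
  222–259 → 38 bp
  260–278 → 19 bp
Sorted largest to smallest: 120, 56, 38, 19, 19, 15, 11 bp.

120, 56, 38, 19, 19, 15, 11 bp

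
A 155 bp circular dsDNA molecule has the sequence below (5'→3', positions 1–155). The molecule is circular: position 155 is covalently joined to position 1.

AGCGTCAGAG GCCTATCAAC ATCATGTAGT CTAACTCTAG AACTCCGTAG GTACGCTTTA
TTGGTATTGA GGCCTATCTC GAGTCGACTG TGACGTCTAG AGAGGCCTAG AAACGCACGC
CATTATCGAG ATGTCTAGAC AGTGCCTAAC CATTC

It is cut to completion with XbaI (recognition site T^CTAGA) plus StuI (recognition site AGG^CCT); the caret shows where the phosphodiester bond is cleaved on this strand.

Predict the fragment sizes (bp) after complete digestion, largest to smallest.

36, 32, 29, 25, 24, 9 bp

XbaI sites (TCTAGA) start at positions 36, 96, 134.
XbaI cuts after the first base of each site, so after positions 36, 96, 134.
StuI sites (AGGCCT) start at positions 9, 70, 103.
StuI cuts after base 3 of each site, so after positions 11, 72, 105.
Combined cut positions: 11, 36, 72, 96, 105, 134.
Circular molecule, 6 cuts → 6 fragments:
  12–36 → 25 bp
  37–72 → 36 bp
  73–96 → 24 bp
  97–105 → 9 bp
  106–134 → 29 bp
  135–155 then 1–11 → 21 + 11 = 32 bp
Sorted largest to smallest: 36, 32, 29, 25, 24, 9 bp.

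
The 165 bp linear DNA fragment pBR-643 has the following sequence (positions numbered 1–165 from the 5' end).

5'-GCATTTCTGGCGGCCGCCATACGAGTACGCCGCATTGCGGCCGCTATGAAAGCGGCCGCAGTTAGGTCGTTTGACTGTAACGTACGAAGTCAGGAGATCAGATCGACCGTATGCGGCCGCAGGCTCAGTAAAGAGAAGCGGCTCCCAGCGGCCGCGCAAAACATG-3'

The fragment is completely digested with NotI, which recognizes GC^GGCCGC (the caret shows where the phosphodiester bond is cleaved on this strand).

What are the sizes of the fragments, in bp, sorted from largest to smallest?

61, 35, 27, 16, 15, 11 bp

NotI sites (GCGGCCGC) start at positions 10, 37, 52, 113, 148.
NotI cuts after base 2 of each site, so after positions 11, 38, 53, 114, 149.
Linear molecule, 5 cuts → 6 fragments:
  1–11 → 11 bp
  12–38 → 27 bp
  39–53 → 15 bp
  54–114 → 61 bp
  115–149 → 35 bp
  150–165 → 16 bp
Sorted largest to smallest: 61, 35, 27, 16, 15, 11 bp.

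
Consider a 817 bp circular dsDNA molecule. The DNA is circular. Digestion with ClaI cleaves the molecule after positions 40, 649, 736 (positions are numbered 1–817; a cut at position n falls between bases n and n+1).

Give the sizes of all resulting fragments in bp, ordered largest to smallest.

609, 121, 87 bp

Circular molecule, 3 cuts → 3 fragments:
  649 − 40 = 609 bp
  736 − 649 = 87 bp
  wrap: 817 − 736 + 40 = 121 bp
Sorted largest to smallest: 609, 121, 87 bp.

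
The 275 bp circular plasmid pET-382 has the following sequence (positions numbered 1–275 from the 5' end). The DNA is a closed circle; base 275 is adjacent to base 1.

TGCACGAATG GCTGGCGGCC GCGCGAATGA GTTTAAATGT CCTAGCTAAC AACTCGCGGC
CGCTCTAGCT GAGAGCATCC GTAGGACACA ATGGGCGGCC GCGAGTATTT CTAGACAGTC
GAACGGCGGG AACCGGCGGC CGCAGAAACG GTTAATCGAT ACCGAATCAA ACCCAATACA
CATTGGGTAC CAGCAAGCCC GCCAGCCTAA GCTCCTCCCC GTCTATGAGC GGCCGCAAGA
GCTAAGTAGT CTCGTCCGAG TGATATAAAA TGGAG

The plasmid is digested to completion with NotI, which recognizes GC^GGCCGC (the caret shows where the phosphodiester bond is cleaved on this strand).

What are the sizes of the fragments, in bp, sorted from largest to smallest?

NotI sites (GCGGCCGC) start at positions 15, 56, 95, 136, 229.
NotI cuts after base 2 of each site, so after positions 16, 57, 96, 137, 230.
Circular molecule, 5 cuts → 5 fragments:
  17–57 → 41 bp
  58–96 → 39 bp
  97–137 → 41 bp
  138–230 → 93 bp
  231–275 then 1–16 → 45 + 16 = 61 bp
Sorted largest to smallest: 93, 61, 41, 41, 39 bp.

93, 61, 41, 41, 39 bp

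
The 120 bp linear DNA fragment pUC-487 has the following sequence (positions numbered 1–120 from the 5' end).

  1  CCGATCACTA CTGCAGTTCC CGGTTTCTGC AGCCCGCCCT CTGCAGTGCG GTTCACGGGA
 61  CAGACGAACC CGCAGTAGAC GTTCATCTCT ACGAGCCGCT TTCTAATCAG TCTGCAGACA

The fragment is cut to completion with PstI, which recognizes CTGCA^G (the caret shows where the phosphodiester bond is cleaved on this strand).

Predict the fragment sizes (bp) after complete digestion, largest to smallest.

71, 16, 15, 14, 4 bp

PstI sites (CTGCAG) start at positions 11, 27, 41, 112.
PstI cuts after base 5 of each site (before the last base), so after positions 15, 31, 45, 116.
Linear molecule, 4 cuts → 5 fragments:
  1–15 → 15 bp
  16–31 → 16 bp
  32–45 → 14 bp
  46–116 → 71 bp
  117–120 → 4 bp
Sorted largest to smallest: 71, 16, 15, 14, 4 bp.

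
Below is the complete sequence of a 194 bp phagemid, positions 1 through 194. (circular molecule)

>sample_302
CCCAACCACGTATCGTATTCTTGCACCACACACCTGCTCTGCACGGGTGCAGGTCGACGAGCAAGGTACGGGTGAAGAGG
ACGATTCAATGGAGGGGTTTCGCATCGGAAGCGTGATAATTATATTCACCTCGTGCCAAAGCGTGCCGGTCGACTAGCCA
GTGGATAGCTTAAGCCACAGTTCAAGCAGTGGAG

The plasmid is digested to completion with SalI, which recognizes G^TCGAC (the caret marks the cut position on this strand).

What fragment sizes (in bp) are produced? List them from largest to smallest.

98, 96 bp

SalI sites (GTCGAC) start at positions 53, 149.
SalI cuts after the first base of each site, so after positions 53, 149.
Circular molecule, 2 cuts → 2 fragments:
  54–149 → 96 bp
  150–194 then 1–53 → 45 + 53 = 98 bp
Sorted largest to smallest: 98, 96 bp.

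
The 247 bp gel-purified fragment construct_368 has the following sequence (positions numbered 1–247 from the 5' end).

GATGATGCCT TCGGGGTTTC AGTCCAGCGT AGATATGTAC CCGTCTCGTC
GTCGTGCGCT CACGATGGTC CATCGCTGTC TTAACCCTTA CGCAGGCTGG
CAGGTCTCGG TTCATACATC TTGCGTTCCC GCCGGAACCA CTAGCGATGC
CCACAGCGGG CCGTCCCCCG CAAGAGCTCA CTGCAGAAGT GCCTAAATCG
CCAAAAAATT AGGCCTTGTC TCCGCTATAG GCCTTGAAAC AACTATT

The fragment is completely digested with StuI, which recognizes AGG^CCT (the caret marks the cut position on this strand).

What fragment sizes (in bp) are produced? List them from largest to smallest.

213, 18, 16 bp

StuI sites (AGGCCT) start at positions 211, 229.
StuI cuts after base 3 of each site, so after positions 213, 231.
Linear molecule, 2 cuts → 3 fragments:
  1–213 → 213 bp
  214–231 → 18 bp
  232–247 → 16 bp
Sorted largest to smallest: 213, 18, 16 bp.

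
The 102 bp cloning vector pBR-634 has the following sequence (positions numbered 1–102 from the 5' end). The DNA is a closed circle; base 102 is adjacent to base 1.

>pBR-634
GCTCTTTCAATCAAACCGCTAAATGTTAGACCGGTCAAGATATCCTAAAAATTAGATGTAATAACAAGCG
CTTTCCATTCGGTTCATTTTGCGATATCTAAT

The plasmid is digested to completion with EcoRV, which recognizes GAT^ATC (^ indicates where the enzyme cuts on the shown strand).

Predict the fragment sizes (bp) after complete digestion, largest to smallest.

54, 48 bp

EcoRV sites (GATATC) start at positions 39, 93.
EcoRV cuts after base 3 of each site, so after positions 41, 95.
Circular molecule, 2 cuts → 2 fragments:
  42–95 → 54 bp
  96–102 then 1–41 → 7 + 41 = 48 bp
Sorted largest to smallest: 54, 48 bp.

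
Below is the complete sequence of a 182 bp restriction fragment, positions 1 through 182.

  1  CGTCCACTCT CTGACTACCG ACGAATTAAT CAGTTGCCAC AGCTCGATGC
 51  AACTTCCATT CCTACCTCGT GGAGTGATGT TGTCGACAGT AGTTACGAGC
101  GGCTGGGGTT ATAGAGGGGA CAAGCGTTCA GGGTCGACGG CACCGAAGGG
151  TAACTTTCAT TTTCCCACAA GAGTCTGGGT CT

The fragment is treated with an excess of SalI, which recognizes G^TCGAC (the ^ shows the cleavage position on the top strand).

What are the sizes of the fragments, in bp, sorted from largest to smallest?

SalI sites (GTCGAC) start at positions 82, 133.
SalI cuts after the first base of each site, so after positions 82, 133.
Linear molecule, 2 cuts → 3 fragments:
  1–82 → 82 bp
  83–133 → 51 bp
  134–182 → 49 bp
Sorted largest to smallest: 82, 51, 49 bp.

82, 51, 49 bp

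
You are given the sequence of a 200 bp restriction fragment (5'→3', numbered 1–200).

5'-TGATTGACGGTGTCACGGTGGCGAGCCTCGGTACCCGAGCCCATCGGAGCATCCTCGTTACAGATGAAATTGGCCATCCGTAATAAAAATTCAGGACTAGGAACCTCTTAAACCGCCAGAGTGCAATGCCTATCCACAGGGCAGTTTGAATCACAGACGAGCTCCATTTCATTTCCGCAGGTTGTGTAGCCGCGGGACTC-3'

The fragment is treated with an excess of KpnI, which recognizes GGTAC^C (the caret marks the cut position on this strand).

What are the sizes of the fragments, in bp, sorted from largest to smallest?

The KpnI site (GGTACC) starts at position 30.
KpnI cuts after base 5 of each site (before the last base), so after position 34.
Linear molecule, 1 cut → 2 fragments:
  1–34 → 34 bp
  35–200 → 166 bp
Sorted largest to smallest: 166, 34 bp.

166, 34 bp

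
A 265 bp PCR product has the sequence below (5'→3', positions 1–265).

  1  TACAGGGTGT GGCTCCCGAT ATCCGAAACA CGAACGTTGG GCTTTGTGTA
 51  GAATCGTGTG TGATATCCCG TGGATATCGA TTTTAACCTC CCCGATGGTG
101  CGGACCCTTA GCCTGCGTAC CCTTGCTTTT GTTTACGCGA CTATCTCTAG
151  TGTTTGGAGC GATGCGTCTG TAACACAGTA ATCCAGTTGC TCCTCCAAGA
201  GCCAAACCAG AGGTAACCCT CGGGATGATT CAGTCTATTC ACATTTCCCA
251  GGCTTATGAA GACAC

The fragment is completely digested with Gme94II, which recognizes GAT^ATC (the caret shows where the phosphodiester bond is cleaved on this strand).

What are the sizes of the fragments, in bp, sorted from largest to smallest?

Gme94II sites (GATATC) start at positions 18, 62, 73.
Gme94II cuts after base 3 of each site, so after positions 20, 64, 75.
Linear molecule, 3 cuts → 4 fragments:
  1–20 → 20 bp
  21–64 → 44 bp
  65–75 → 11 bp
  76–265 → 190 bp
Sorted largest to smallest: 190, 44, 20, 11 bp.

190, 44, 20, 11 bp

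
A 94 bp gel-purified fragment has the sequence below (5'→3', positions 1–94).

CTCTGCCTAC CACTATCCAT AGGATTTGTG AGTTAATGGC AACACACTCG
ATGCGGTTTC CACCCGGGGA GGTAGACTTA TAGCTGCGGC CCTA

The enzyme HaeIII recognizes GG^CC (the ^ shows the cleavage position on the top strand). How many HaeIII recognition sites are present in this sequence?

1

GGCC occurs starting at position 88.
HaeIII cuts at 1 site.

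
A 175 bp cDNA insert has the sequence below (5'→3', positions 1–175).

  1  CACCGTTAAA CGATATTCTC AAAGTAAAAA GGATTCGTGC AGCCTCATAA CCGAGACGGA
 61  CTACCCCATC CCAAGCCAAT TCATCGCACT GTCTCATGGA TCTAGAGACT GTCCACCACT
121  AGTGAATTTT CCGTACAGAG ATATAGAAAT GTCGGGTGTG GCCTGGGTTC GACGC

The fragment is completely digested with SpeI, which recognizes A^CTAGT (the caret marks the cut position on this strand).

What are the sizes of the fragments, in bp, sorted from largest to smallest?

118, 57 bp

The SpeI site (ACTAGT) starts at position 118.
SpeI cuts after the first base of each site, so after position 118.
Linear molecule, 1 cut → 2 fragments:
  1–118 → 118 bp
  119–175 → 57 bp
Sorted largest to smallest: 118, 57 bp.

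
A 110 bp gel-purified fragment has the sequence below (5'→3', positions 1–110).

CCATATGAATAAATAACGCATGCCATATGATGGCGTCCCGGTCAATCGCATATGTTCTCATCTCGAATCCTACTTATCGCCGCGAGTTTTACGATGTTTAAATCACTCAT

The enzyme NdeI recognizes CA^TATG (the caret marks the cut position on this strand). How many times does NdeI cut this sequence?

CATATG occurs starting at positions 2, 24, 49.
NdeI cuts at 3 sites.

3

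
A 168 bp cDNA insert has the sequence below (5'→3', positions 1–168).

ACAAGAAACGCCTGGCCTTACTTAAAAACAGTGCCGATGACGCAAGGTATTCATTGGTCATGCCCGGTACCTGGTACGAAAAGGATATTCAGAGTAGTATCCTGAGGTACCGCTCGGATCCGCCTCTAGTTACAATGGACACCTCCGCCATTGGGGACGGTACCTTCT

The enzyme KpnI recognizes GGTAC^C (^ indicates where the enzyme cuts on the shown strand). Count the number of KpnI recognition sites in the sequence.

3

GGTACC occurs starting at positions 66, 106, 159.
KpnI cuts at 3 sites.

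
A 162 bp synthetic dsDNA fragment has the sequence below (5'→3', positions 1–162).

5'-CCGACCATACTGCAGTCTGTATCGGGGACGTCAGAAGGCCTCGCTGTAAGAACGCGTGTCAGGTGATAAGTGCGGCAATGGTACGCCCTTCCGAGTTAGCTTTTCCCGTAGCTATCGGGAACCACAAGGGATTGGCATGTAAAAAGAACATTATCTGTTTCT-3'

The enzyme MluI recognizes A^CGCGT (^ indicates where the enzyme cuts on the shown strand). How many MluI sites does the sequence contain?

1

ACGCGT occurs starting at position 52.
MluI cuts at 1 site.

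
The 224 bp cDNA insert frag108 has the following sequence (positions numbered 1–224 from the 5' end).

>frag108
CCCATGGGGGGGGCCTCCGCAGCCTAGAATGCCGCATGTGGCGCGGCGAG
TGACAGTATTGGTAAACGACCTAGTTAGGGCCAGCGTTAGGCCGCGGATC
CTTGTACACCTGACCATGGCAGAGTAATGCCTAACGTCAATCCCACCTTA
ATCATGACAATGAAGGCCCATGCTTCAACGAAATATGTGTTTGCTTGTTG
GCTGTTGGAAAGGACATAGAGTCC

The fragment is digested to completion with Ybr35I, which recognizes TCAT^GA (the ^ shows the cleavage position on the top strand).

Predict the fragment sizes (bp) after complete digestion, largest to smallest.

155, 69 bp

The Ybr35I site (TCATGA) starts at position 152.
Ybr35I cuts after base 4 of each site, so after position 155.
Linear molecule, 1 cut → 2 fragments:
  1–155 → 155 bp
  156–224 → 69 bp
Sorted largest to smallest: 155, 69 bp.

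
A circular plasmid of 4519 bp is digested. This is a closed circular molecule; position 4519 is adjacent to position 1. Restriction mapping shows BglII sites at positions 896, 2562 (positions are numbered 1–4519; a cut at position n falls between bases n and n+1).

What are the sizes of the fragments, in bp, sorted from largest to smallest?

Circular molecule, 2 cuts → 2 fragments:
  2562 − 896 = 1666 bp
  wrap: 4519 − 2562 + 896 = 2853 bp
Sorted largest to smallest: 2853, 1666 bp.

2853, 1666 bp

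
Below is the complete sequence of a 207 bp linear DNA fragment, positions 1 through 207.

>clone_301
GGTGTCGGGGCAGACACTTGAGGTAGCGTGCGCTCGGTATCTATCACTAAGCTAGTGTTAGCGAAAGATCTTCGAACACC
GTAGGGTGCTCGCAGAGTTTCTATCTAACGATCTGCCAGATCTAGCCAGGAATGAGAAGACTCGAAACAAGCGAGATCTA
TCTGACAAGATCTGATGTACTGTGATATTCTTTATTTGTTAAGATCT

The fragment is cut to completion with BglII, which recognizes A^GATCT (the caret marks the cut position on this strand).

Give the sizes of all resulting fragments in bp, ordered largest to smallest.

66, 52, 36, 34, 14, 5 bp

BglII sites (AGATCT) start at positions 66, 118, 154, 168, 202.
BglII cuts after the first base of each site, so after positions 66, 118, 154, 168, 202.
Linear molecule, 5 cuts → 6 fragments:
  1–66 → 66 bp
  67–118 → 52 bp
  119–154 → 36 bp
  155–168 → 14 bp
  169–202 → 34 bp
  203–207 → 5 bp
Sorted largest to smallest: 66, 52, 36, 34, 14, 5 bp.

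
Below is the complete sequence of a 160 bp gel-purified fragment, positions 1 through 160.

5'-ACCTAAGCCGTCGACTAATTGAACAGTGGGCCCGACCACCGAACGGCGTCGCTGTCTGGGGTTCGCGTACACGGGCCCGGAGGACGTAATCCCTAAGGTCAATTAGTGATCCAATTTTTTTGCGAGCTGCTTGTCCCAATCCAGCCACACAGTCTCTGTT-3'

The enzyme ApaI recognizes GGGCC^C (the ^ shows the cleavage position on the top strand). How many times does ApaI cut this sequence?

2

GGGCCC occurs starting at positions 28, 73.
ApaI cuts at 2 sites.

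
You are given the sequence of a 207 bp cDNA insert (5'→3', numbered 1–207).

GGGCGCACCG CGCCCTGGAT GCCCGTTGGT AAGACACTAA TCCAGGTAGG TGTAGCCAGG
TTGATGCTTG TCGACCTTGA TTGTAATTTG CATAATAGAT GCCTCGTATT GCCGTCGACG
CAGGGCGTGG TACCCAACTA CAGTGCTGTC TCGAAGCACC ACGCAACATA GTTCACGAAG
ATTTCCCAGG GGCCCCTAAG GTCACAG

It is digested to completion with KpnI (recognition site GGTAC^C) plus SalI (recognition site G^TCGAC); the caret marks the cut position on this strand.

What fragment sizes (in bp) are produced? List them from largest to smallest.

The KpnI site (GGTACC) starts at position 129.
KpnI cuts after base 5 of each site (before the last base), so after position 133.
SalI sites (GTCGAC) start at positions 70, 114.
SalI cuts after the first base of each site, so after positions 70, 114.
Combined cut positions: 70, 114, 133.
Linear molecule, 3 cuts → 4 fragments:
  1–70 → 70 bp
  71–114 → 44 bp
  115–133 → 19 bp
  134–207 → 74 bp
Sorted largest to smallest: 74, 70, 44, 19 bp.

74, 70, 44, 19 bp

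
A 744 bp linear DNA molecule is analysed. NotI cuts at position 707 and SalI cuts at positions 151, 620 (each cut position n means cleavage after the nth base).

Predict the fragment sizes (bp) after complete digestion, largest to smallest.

469, 151, 87, 37 bp

Combined cut positions (sorted): 151, 620, 707.
Linear molecule, 3 cuts → 4 fragments:
  151 − 0 = 151 bp
  620 − 151 = 469 bp
  707 − 620 = 87 bp
  744 − 707 = 37 bp
Sorted largest to smallest: 469, 151, 87, 37 bp.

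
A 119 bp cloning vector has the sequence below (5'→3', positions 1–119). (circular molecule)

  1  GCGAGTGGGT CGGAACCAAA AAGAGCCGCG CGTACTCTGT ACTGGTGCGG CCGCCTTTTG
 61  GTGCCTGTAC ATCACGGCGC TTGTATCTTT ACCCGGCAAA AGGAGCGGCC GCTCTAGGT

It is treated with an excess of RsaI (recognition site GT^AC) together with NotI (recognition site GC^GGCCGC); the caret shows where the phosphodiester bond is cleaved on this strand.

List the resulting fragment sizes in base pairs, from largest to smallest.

46, 38, 20, 8, 7 bp

RsaI sites (GTAC) start at positions 32, 39, 67.
RsaI cuts after base 2 of each site, so after positions 33, 40, 68.
NotI sites (GCGGCCGC) start at positions 47, 105.
NotI cuts after base 2 of each site, so after positions 48, 106.
Combined cut positions: 33, 40, 48, 68, 106.
Circular molecule, 5 cuts → 5 fragments:
  34–40 → 7 bp
  41–48 → 8 bp
  49–68 → 20 bp
  69–106 → 38 bp
  107–119 then 1–33 → 13 + 33 = 46 bp
Sorted largest to smallest: 46, 38, 20, 8, 7 bp.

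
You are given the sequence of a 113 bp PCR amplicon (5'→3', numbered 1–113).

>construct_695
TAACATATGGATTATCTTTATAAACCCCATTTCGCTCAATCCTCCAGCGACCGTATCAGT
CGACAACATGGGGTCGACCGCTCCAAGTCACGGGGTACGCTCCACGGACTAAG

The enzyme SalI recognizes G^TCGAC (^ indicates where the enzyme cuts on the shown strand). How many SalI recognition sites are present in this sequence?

GTCGAC occurs starting at positions 59, 73.
SalI cuts at 2 sites.

2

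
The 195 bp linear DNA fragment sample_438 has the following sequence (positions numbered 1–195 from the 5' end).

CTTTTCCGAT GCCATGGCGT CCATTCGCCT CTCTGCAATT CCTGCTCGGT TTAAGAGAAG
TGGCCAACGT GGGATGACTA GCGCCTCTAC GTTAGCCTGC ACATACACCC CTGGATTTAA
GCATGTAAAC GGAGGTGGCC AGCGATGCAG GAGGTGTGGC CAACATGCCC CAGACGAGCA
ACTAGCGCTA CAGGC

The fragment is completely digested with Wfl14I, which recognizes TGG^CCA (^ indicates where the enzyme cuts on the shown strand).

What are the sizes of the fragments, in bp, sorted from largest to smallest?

Wfl14I sites (TGGCCA) start at positions 61, 136, 157.
Wfl14I cuts after base 3 of each site, so after positions 63, 138, 159.
Linear molecule, 3 cuts → 4 fragments:
  1–63 → 63 bp
  64–138 → 75 bp
  139–159 → 21 bp
  160–195 → 36 bp
Sorted largest to smallest: 75, 63, 36, 21 bp.

75, 63, 36, 21 bp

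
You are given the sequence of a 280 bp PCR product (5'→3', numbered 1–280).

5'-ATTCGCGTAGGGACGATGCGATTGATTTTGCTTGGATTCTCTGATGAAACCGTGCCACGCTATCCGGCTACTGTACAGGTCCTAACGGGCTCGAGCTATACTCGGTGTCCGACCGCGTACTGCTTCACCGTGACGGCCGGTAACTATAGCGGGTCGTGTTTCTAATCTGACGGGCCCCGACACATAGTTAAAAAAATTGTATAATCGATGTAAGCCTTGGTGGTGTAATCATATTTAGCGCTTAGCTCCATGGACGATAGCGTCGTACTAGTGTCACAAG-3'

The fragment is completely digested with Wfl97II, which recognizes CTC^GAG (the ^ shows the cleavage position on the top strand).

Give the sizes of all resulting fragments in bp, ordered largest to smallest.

188, 92 bp

The Wfl97II site (CTCGAG) starts at position 90.
Wfl97II cuts after base 3 of each site, so after position 92.
Linear molecule, 1 cut → 2 fragments:
  1–92 → 92 bp
  93–280 → 188 bp
Sorted largest to smallest: 188, 92 bp.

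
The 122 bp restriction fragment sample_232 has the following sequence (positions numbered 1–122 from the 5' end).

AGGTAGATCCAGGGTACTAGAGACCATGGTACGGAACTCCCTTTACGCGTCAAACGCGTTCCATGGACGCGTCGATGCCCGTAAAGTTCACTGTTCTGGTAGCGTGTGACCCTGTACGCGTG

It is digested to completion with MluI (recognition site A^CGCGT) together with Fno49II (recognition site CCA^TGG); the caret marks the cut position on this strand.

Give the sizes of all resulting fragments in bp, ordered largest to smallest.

MluI sites (ACGCGT) start at positions 45, 54, 67, 116.
MluI cuts after the first base of each site, so after positions 45, 54, 67, 116.
Fno49II sites (CCATGG) start at positions 24, 61.
Fno49II cuts after base 3 of each site, so after positions 26, 63.
Combined cut positions: 26, 45, 54, 63, 67, 116.
Linear molecule, 6 cuts → 7 fragments:
  1–26 → 26 bp
  27–45 → 19 bp
  46–54 → 9 bp
  55–63 → 9 bp
  64–67 → 4 bp
  68–116 → 49 bp
  117–122 → 6 bp
Sorted largest to smallest: 49, 26, 19, 9, 9, 6, 4 bp.

49, 26, 19, 9, 9, 6, 4 bp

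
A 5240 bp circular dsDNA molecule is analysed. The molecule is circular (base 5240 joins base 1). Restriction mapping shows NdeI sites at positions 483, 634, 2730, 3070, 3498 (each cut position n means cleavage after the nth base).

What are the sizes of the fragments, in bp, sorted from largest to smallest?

Circular molecule, 5 cuts → 5 fragments:
  634 − 483 = 151 bp
  2730 − 634 = 2096 bp
  3070 − 2730 = 340 bp
  3498 − 3070 = 428 bp
  wrap: 5240 − 3498 + 483 = 2225 bp
Sorted largest to smallest: 2225, 2096, 428, 340, 151 bp.

2225, 2096, 428, 340, 151 bp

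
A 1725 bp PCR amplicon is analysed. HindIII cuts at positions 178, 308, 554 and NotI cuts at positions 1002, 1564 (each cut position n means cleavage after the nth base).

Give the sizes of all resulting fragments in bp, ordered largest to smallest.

Combined cut positions (sorted): 178, 308, 554, 1002, 1564.
Linear molecule, 5 cuts → 6 fragments:
  178 − 0 = 178 bp
  308 − 178 = 130 bp
  554 − 308 = 246 bp
  1002 − 554 = 448 bp
  1564 − 1002 = 562 bp
  1725 − 1564 = 161 bp
Sorted largest to smallest: 562, 448, 246, 178, 161, 130 bp.

562, 448, 246, 178, 161, 130 bp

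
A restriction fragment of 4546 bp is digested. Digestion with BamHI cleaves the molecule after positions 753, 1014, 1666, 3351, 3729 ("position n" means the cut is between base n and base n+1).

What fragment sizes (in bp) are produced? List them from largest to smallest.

1685, 817, 753, 652, 378, 261 bp

Linear molecule, 5 cuts → 6 fragments:
  753 − 0 = 753 bp
  1014 − 753 = 261 bp
  1666 − 1014 = 652 bp
  3351 − 1666 = 1685 bp
  3729 − 3351 = 378 bp
  4546 − 3729 = 817 bp
Sorted largest to smallest: 1685, 817, 753, 652, 378, 261 bp.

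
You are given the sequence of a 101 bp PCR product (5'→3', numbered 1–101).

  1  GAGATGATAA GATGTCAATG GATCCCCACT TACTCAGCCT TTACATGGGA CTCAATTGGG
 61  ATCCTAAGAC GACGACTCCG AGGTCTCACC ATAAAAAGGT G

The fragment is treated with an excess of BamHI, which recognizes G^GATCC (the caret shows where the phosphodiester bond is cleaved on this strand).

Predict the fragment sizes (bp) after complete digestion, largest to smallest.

42, 39, 20 bp

BamHI sites (GGATCC) start at positions 20, 59.
BamHI cuts after the first base of each site, so after positions 20, 59.
Linear molecule, 2 cuts → 3 fragments:
  1–20 → 20 bp
  21–59 → 39 bp
  60–101 → 42 bp
Sorted largest to smallest: 42, 39, 20 bp.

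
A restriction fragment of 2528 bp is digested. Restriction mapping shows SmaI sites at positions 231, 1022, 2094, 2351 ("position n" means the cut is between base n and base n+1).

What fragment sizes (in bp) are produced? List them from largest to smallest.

1072, 791, 257, 231, 177 bp

Linear molecule, 4 cuts → 5 fragments:
  231 − 0 = 231 bp
  1022 − 231 = 791 bp
  2094 − 1022 = 1072 bp
  2351 − 2094 = 257 bp
  2528 − 2351 = 177 bp
Sorted largest to smallest: 1072, 791, 257, 231, 177 bp.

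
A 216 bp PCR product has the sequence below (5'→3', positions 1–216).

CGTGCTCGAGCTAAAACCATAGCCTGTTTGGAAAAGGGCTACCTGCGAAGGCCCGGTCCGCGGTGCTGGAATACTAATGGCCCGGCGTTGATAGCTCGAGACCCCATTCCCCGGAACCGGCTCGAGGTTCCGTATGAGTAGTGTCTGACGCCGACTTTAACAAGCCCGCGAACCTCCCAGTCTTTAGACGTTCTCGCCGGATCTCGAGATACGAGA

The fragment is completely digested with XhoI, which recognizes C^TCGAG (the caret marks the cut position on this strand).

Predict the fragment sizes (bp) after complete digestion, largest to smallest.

XhoI sites (CTCGAG) start at positions 5, 95, 121, 203.
XhoI cuts after the first base of each site, so after positions 5, 95, 121, 203.
Linear molecule, 4 cuts → 5 fragments:
  1–5 → 5 bp
  6–95 → 90 bp
  96–121 → 26 bp
  122–203 → 82 bp
  204–216 → 13 bp
Sorted largest to smallest: 90, 82, 26, 13, 5 bp.

90, 82, 26, 13, 5 bp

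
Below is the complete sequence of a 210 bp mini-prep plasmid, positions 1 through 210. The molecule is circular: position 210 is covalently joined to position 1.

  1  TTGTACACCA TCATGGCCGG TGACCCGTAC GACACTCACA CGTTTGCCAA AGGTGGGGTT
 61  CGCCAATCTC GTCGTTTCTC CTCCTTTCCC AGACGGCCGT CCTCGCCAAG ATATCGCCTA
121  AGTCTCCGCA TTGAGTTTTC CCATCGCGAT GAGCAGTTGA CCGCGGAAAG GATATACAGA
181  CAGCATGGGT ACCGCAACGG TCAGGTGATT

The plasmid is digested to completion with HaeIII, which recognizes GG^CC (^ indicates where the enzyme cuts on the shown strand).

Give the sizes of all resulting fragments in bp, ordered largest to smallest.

HaeIII sites (GGCC) start at positions 15, 95.
HaeIII cuts after base 2 of each site, so after positions 16, 96.
Circular molecule, 2 cuts → 2 fragments:
  17–96 → 80 bp
  97–210 then 1–16 → 114 + 16 = 130 bp
Sorted largest to smallest: 130, 80 bp.

130, 80 bp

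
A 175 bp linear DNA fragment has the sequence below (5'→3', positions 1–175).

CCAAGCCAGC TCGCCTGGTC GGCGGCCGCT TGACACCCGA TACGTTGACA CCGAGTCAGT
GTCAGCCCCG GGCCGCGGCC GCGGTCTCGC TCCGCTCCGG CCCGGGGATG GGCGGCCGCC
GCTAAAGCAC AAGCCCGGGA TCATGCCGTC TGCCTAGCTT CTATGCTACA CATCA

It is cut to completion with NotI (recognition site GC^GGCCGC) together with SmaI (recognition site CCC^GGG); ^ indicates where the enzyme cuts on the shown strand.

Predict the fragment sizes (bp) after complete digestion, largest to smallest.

46, 39, 27, 23, 23, 10, 7 bp

NotI sites (GCGGCCGC) start at positions 22, 75, 112.
NotI cuts after base 2 of each site, so after positions 23, 76, 113.
SmaI sites (CCCGGG) start at positions 67, 101, 134.
SmaI cuts after base 3 of each site, so after positions 69, 103, 136.
Combined cut positions: 23, 69, 76, 103, 113, 136.
Linear molecule, 6 cuts → 7 fragments:
  1–23 → 23 bp
  24–69 → 46 bp
  70–76 → 7 bp
  77–103 → 27 bp
  104–113 → 10 bp
  114–136 → 23 bp
  137–175 → 39 bp
Sorted largest to smallest: 46, 39, 27, 23, 23, 10, 7 bp.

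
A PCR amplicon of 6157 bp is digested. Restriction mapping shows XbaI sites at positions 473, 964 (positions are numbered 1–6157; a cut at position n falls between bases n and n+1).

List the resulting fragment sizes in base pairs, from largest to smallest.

Linear molecule, 2 cuts → 3 fragments:
  473 − 0 = 473 bp
  964 − 473 = 491 bp
  6157 − 964 = 5193 bp
Sorted largest to smallest: 5193, 491, 473 bp.

5193, 491, 473 bp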